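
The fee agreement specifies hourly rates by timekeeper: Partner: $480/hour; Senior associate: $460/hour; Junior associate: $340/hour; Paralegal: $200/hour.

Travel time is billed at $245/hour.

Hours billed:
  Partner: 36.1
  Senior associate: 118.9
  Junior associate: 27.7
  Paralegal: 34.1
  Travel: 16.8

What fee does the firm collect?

$92,376.00

Partner: 36.1 × $480 = $17,328.00
Senior associate: 118.9 × $460 = $54,694.00
Junior associate: 27.7 × $340 = $9,418.00
Paralegal: 34.1 × $200 = $6,820.00
Subtotal: $17,328.00 + $54,694.00 + $9,418.00 + $6,820.00 = $88,260.00
Travel: 16.8 × $245 = $4,116.00
Total: $88,260.00 + $4,116.00 = $92,376.00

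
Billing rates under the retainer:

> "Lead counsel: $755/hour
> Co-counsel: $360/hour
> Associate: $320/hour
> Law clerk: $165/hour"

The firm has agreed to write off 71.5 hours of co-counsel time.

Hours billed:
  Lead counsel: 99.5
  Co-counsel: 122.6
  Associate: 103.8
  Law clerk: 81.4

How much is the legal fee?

$140,165.50

Lead counsel: 99.5 × $755 = $75,122.50
Co-counsel: 122.6 × $360 = $44,136.00
Associate: 103.8 × $320 = $33,216.00
Law clerk: 81.4 × $165 = $13,431.00
Subtotal: $165,905.50
Write-off: 71.5 × $360 = $25,740.00
Total: $165,905.50 − $25,740.00 = $140,165.50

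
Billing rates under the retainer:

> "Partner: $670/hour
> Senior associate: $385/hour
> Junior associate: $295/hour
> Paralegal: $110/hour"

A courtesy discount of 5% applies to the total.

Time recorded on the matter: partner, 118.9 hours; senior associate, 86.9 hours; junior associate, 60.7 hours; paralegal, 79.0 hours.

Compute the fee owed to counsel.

$132,730.20

Partner: 118.9 × $670 = $79,663.00
Senior associate: 86.9 × $385 = $33,456.50
Junior associate: 60.7 × $295 = $17,906.50
Paralegal: 79.0 × $110 = $8,690.00
Subtotal: $139,716.00
Less 5% discount: −$6,985.80
Total: $139,716.00 − $6,985.80 = $132,730.20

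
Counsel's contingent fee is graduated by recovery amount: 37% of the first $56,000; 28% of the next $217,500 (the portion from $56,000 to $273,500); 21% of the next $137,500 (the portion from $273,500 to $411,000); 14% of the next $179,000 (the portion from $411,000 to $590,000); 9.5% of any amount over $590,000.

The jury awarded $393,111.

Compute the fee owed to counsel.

First $56,000 at 37% = $20,720.00
Next $217,500 at 28% = $60,900.00
Remaining $119,611 at 21% = $25,118.31
Fee: $20,720.00 + $60,900.00 + $25,118.31 = $106,738.31

$106,738.31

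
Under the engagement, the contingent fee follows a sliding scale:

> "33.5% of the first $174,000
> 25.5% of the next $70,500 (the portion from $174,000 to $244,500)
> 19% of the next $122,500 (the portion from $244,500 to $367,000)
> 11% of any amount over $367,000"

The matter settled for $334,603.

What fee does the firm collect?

First $174,000 at 33.5% = $58,290.00
Next $70,500 at 25.5% = $17,977.50
Remaining $90,103 at 19% = $17,119.57
Fee: $58,290.00 + $17,977.50 + $17,119.57 = $93,387.07

$93,387.07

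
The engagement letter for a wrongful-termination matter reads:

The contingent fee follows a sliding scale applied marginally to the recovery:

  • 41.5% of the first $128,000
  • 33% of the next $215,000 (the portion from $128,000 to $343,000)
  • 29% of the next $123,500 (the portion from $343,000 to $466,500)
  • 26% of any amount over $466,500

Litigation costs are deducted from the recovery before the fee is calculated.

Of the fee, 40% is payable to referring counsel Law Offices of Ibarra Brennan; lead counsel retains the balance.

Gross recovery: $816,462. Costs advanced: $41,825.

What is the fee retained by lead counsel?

$144,000.37

Fee base (net of costs): $816,462 − $41,825 = $774,637
First $128,000 at 41.5% = $53,120.00
Next $215,000 at 33% = $70,950.00
Next $123,500 at 29% = $35,815.00
Remaining $308,137 at 26% = $80,115.62
Fee: $53,120.00 + $70,950.00 + $35,815.00 + $80,115.62 = $240,000.62
Referral share: 40% of $240,000.62 = $96,000.25; lead counsel retains $240,000.62 − $96,000.25 = $144,000.37.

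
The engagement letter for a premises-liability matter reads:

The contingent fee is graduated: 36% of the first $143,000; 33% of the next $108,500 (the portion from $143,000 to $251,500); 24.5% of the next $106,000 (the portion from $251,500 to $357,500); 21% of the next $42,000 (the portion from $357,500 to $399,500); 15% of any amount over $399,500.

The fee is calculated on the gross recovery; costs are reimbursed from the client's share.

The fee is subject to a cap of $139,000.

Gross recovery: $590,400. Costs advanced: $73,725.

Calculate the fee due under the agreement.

Fee base is the gross recovery, $590,400; costs are reimbursed separately.
First $143,000 at 36% = $51,480.00
Next $108,500 at 33% = $35,805.00
Next $106,000 at 24.5% = $25,970.00
Next $42,000 at 21% = $8,820.00
Remaining $190,900 at 15% = $28,635.00
Fee: $51,480.00 + $35,805.00 + $25,970.00 + $8,820.00 + $28,635.00 = $150,710.00
$150,710.00 exceeds the $139,000 cap, so the fee is capped at $139,000.00.

$139,000.00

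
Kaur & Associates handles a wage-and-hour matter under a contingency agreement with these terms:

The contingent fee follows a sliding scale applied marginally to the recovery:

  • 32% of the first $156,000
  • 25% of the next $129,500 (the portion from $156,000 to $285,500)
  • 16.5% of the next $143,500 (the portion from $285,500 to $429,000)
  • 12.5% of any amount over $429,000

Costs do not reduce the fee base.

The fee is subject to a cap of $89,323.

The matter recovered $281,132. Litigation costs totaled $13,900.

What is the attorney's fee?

$81,203.00

Fee base is the gross recovery, $281,132; costs are reimbursed separately.
First $156,000 at 32% = $49,920.00
Remaining $125,132 at 25% = $31,283.00
Fee: $49,920.00 + $31,283.00 = $81,203.00
$81,203.00 is under the $89,323 cap.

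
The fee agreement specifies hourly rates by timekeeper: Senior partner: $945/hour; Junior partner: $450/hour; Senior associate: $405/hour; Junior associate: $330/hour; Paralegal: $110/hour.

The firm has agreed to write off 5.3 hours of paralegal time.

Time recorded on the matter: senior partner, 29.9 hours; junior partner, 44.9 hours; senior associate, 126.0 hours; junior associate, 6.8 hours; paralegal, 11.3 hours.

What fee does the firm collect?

Senior partner: 29.9 × $945 = $28,255.50
Junior partner: 44.9 × $450 = $20,205.00
Senior associate: 126.0 × $405 = $51,030.00
Junior associate: 6.8 × $330 = $2,244.00
Paralegal: 11.3 × $110 = $1,243.00
Subtotal: $102,977.50
Write-off: 5.3 × $110 = $583.00
Total: $102,977.50 − $583.00 = $102,394.50

$102,394.50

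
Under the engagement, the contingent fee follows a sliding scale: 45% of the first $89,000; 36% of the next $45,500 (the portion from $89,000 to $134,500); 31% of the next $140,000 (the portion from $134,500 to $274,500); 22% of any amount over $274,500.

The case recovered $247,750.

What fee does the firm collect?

First $89,000 at 45% = $40,050.00
Next $45,500 at 36% = $16,380.00
Remaining $113,250 at 31% = $35,107.50
Fee: $40,050.00 + $16,380.00 + $35,107.50 = $91,537.50

$91,537.50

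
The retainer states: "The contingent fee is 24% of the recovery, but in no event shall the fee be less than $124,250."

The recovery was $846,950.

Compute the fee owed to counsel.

$203,268.00

24% of $846,950 = $203,268.00
That exceeds the $124,250 minimum.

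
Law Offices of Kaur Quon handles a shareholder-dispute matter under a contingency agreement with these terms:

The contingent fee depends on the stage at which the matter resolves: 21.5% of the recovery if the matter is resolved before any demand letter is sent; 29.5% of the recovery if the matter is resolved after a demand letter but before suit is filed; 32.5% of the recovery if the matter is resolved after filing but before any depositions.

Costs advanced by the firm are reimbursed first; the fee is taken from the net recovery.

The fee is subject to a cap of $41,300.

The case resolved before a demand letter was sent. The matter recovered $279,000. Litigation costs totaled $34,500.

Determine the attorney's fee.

$41,300.00

Fee base (net of costs): $279,000 − $34,500 = $244,500
The matter resolved before a demand letter was sent, so the 21.5% rate applies.
$244,500 × 21.5% = $52,567.50
$52,567.50 exceeds the $41,300 cap, so the fee is capped at $41,300.00.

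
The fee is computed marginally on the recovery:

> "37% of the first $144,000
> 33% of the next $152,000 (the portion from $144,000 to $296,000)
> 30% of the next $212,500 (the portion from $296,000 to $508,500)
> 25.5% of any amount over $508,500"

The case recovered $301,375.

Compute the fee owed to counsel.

First $144,000 at 37% = $53,280.00
Next $152,000 at 33% = $50,160.00
Remaining $5,375 at 30% = $1,612.50
Fee: $53,280.00 + $50,160.00 + $1,612.50 = $105,052.50

$105,052.50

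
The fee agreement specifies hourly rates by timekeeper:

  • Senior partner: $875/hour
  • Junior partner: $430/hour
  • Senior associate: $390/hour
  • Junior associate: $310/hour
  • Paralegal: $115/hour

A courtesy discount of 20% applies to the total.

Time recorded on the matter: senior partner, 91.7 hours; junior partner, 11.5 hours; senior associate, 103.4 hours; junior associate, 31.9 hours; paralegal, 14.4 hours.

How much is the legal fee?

Senior partner: 91.7 × $875 = $80,237.50
Junior partner: 11.5 × $430 = $4,945.00
Senior associate: 103.4 × $390 = $40,326.00
Junior associate: 31.9 × $310 = $9,889.00
Paralegal: 14.4 × $115 = $1,656.00
Subtotal: $137,053.50
Less 20% discount: −$27,410.70
Total: $137,053.50 − $27,410.70 = $109,642.80

$109,642.80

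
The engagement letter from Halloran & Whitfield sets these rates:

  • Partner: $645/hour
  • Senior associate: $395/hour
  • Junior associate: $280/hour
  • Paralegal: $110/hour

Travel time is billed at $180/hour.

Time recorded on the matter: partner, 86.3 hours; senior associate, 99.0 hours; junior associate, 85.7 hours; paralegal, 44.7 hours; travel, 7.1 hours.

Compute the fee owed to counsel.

Partner: 86.3 × $645 = $55,663.50
Senior associate: 99.0 × $395 = $39,105.00
Junior associate: 85.7 × $280 = $23,996.00
Paralegal: 44.7 × $110 = $4,917.00
Subtotal: $55,663.50 + $39,105.00 + $23,996.00 + $4,917.00 = $123,681.50
Travel: 7.1 × $180 = $1,278.00
Total: $123,681.50 + $1,278.00 = $124,959.50

$124,959.50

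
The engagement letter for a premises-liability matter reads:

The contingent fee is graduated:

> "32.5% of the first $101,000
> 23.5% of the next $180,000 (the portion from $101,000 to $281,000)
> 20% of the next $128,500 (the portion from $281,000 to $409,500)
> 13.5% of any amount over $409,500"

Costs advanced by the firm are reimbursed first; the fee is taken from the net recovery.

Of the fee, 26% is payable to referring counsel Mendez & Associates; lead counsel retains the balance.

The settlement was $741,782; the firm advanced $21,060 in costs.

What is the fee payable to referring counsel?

Fee base (net of costs): $741,782 − $21,060 = $720,722
First $101,000 at 32.5% = $32,825.00
Next $180,000 at 23.5% = $42,300.00
Next $128,500 at 20% = $25,700.00
Remaining $311,222 at 13.5% = $42,014.97
Fee: $32,825.00 + $42,300.00 + $25,700.00 + $42,014.97 = $142,839.97
Referral share: 26% of $142,839.97 = $37,138.39; lead counsel retains $142,839.97 − $37,138.39 = $105,701.58.

$37,138.39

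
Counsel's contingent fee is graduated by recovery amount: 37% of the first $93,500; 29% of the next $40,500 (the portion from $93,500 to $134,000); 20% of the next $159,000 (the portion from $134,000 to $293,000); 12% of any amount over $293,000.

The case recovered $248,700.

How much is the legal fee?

$69,280.00

First $93,500 at 37% = $34,595.00
Next $40,500 at 29% = $11,745.00
Remaining $114,700 at 20% = $22,940.00
Fee: $34,595.00 + $11,745.00 + $22,940.00 = $69,280.00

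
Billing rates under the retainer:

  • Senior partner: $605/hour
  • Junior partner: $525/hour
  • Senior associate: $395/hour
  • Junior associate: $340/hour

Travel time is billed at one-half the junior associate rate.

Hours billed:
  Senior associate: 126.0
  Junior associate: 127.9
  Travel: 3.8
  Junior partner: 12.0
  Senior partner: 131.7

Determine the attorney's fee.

$179,880.50

Senior partner: 131.7 × $605 = $79,678.50
Junior partner: 12.0 × $525 = $6,300.00
Senior associate: 126.0 × $395 = $49,770.00
Junior associate: 127.9 × $340 = $43,486.00
Subtotal: $79,678.50 + $6,300.00 + $49,770.00 + $43,486.00 = $179,234.50
Travel: 3.8 × ($340 ÷ 2) = 3.8 × $170.00 = $646.00
Total: $179,234.50 + $646.00 = $179,880.50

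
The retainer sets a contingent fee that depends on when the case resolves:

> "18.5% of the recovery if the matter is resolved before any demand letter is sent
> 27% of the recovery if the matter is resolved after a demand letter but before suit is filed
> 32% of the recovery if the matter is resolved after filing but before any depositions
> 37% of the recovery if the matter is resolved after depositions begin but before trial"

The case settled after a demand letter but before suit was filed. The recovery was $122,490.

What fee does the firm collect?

The matter settled after a demand letter but before suit was filed, so the 27% rate applies.
$122,490 × 27% = $33,072.30

$33,072.30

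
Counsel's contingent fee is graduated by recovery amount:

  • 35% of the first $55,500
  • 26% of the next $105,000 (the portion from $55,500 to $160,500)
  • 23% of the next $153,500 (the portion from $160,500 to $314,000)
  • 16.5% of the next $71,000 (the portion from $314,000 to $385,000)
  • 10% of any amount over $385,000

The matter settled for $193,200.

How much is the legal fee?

$54,246.00

First $55,500 at 35% = $19,425.00
Next $105,000 at 26% = $27,300.00
Remaining $32,700 at 23% = $7,521.00
Fee: $19,425.00 + $27,300.00 + $7,521.00 = $54,246.00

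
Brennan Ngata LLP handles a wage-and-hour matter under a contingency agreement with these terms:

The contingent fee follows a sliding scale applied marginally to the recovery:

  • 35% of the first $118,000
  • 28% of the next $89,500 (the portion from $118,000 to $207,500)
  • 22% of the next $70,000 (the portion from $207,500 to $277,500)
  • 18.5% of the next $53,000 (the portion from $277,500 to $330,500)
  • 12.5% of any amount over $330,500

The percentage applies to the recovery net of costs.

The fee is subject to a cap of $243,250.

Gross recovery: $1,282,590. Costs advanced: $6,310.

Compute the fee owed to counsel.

$209,787.50

Fee base (net of costs): $1,282,590 − $6,310 = $1,276,280
First $118,000 at 35% = $41,300.00
Next $89,500 at 28% = $25,060.00
Next $70,000 at 22% = $15,400.00
Next $53,000 at 18.5% = $9,805.00
Remaining $945,780 at 12.5% = $118,222.50
Fee: $41,300.00 + $25,060.00 + $15,400.00 + $9,805.00 + $118,222.50 = $209,787.50
$209,787.50 is under the $243,250 cap.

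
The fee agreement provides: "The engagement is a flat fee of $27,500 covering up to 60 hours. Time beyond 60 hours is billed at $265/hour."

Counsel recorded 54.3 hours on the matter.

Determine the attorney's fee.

54.3 hours is within the 60-hour scope; only the flat fee applies.

$27,500.00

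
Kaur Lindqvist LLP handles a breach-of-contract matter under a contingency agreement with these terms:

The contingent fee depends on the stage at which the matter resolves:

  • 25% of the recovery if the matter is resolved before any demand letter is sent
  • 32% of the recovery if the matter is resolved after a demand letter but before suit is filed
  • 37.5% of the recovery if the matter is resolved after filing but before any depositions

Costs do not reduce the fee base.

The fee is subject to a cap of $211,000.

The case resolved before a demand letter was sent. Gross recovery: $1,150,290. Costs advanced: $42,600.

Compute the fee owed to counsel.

$211,000.00

Fee base is the gross recovery, $1,150,290; costs are reimbursed separately.
The matter resolved before a demand letter was sent, so the 25% rate applies.
$1,150,290 × 25% = $287,572.50
$287,572.50 exceeds the $211,000 cap, so the fee is capped at $211,000.00.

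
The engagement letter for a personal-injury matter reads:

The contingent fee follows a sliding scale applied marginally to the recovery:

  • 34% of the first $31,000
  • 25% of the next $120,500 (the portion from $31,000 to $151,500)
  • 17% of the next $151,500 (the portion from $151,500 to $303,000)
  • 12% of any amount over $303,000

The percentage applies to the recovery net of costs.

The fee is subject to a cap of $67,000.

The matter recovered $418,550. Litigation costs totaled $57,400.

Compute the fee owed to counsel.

$67,000.00

Fee base (net of costs): $418,550 − $57,400 = $361,150
First $31,000 at 34% = $10,540.00
Next $120,500 at 25% = $30,125.00
Next $151,500 at 17% = $25,755.00
Remaining $58,150 at 12% = $6,978.00
Fee: $10,540.00 + $30,125.00 + $25,755.00 + $6,978.00 = $73,398.00
$73,398.00 exceeds the $67,000 cap, so the fee is capped at $67,000.00.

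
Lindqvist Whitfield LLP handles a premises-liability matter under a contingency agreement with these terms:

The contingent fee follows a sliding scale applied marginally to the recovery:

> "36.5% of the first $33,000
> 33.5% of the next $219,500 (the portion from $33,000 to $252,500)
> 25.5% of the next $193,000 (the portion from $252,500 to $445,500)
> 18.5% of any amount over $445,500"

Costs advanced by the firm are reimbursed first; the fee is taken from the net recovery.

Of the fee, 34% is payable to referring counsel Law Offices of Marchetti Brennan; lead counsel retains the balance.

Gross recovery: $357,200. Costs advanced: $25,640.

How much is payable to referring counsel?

Fee base (net of costs): $357,200 − $25,640 = $331,560
First $33,000 at 36.5% = $12,045.00
Next $219,500 at 33.5% = $73,532.50
Remaining $79,060 at 25.5% = $20,160.30
Fee: $12,045.00 + $73,532.50 + $20,160.30 = $105,737.80
Referral share: 34% of $105,737.80 = $35,950.85; lead counsel retains $105,737.80 − $35,950.85 = $69,786.95.

$35,950.85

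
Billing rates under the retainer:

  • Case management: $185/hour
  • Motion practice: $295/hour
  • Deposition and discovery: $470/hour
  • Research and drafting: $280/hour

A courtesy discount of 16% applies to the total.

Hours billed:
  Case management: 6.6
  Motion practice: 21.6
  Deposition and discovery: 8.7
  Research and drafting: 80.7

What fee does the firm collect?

Case management: 6.6 × $185 = $1,221.00
Motion practice: 21.6 × $295 = $6,372.00
Deposition and discovery: 8.7 × $470 = $4,089.00
Research and drafting: 80.7 × $280 = $22,596.00
Subtotal: $34,278.00
Less 16% discount: −$5,484.48
Total: $34,278.00 − $5,484.48 = $28,793.52

$28,793.52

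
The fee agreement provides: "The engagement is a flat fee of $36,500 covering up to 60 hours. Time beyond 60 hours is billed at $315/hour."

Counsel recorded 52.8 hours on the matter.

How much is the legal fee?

52.8 hours is within the 60-hour scope; only the flat fee applies.

$36,500.00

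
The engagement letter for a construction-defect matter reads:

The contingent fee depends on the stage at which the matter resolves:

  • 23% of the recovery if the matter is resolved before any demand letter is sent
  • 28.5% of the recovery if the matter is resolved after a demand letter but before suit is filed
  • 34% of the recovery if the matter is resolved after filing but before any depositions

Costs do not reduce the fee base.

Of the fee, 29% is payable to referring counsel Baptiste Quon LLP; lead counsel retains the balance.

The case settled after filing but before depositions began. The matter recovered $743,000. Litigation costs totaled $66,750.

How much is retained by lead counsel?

$179,360.20

Fee base is the gross recovery, $743,000; costs are reimbursed separately.
The matter settled after filing but before depositions began, so the 34% rate applies.
$743,000 × 34% = $252,620.00
Referral share: 29% of $252,620.00 = $73,259.80; lead counsel retains $252,620.00 − $73,259.80 = $179,360.20.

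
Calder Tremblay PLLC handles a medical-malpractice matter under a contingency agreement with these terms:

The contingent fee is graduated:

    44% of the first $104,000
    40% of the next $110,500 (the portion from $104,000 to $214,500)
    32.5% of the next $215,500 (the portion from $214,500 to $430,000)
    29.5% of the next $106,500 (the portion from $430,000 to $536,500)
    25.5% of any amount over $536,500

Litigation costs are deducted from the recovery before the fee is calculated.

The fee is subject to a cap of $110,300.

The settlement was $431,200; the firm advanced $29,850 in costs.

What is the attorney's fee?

Fee base (net of costs): $431,200 − $29,850 = $401,350
First $104,000 at 44% = $45,760.00
Next $110,500 at 40% = $44,200.00
Remaining $186,850 at 32.5% = $60,726.25
Fee: $45,760.00 + $44,200.00 + $60,726.25 = $150,686.25
$150,686.25 exceeds the $110,300 cap, so the fee is capped at $110,300.00.

$110,300.00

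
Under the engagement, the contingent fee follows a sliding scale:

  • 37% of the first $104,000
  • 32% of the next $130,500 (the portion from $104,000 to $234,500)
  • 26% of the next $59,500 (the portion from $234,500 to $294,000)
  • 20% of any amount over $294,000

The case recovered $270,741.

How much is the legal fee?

$89,662.66

First $104,000 at 37% = $38,480.00
Next $130,500 at 32% = $41,760.00
Remaining $36,241 at 26% = $9,422.66
Fee: $38,480.00 + $41,760.00 + $9,422.66 = $89,662.66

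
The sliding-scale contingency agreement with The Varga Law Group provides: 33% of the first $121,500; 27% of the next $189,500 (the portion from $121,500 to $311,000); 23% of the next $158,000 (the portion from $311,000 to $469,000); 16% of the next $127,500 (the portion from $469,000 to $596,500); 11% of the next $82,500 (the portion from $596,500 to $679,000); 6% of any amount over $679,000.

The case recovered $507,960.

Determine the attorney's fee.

$133,833.60

First $121,500 at 33% = $40,095.00
Next $189,500 at 27% = $51,165.00
Next $158,000 at 23% = $36,340.00
Remaining $38,960 at 16% = $6,233.60
Fee: $40,095.00 + $51,165.00 + $36,340.00 + $6,233.60 = $133,833.60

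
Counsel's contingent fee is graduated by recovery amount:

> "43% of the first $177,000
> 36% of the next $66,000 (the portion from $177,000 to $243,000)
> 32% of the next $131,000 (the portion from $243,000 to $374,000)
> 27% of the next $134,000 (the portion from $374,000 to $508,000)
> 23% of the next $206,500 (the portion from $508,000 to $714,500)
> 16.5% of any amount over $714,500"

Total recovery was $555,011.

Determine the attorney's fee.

First $177,000 at 43% = $76,110.00
Next $66,000 at 36% = $23,760.00
Next $131,000 at 32% = $41,920.00
Next $134,000 at 27% = $36,180.00
Remaining $47,011 at 23% = $10,812.53
Fee: $76,110.00 + $23,760.00 + $41,920.00 + $36,180.00 + $10,812.53 = $188,782.53

$188,782.53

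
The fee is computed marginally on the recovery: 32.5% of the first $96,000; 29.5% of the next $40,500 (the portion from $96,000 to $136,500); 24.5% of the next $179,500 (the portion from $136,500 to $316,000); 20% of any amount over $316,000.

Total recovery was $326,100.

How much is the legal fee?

First $96,000 at 32.5% = $31,200.00
Next $40,500 at 29.5% = $11,947.50
Next $179,500 at 24.5% = $43,977.50
Remaining $10,100 at 20% = $2,020.00
Fee: $31,200.00 + $11,947.50 + $43,977.50 + $2,020.00 = $89,145.00

$89,145.00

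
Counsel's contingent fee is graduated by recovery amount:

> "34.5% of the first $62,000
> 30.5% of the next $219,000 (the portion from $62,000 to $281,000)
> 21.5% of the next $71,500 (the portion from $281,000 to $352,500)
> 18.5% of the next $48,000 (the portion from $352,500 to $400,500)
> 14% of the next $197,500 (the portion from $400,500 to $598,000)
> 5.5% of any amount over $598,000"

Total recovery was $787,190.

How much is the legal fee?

$150,492.95

First $62,000 at 34.5% = $21,390.00
Next $219,000 at 30.5% = $66,795.00
Next $71,500 at 21.5% = $15,372.50
Next $48,000 at 18.5% = $8,880.00
Next $197,500 at 14% = $27,650.00
Remaining $189,190 at 5.5% = $10,405.45
Fee: $21,390.00 + $66,795.00 + $15,372.50 + $8,880.00 + $27,650.00 + $10,405.45 = $150,492.95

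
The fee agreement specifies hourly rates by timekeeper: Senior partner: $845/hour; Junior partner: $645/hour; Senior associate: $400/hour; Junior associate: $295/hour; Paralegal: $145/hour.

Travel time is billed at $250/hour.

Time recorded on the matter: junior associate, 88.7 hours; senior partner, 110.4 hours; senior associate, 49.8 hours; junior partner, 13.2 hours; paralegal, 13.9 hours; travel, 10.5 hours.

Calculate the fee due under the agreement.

$152,529.00

Senior partner: 110.4 × $845 = $93,288.00
Junior partner: 13.2 × $645 = $8,514.00
Senior associate: 49.8 × $400 = $19,920.00
Junior associate: 88.7 × $295 = $26,166.50
Paralegal: 13.9 × $145 = $2,015.50
Subtotal: $93,288.00 + $8,514.00 + $19,920.00 + $26,166.50 + $2,015.50 = $149,904.00
Travel: 10.5 × $250 = $2,625.00
Total: $149,904.00 + $2,625.00 = $152,529.00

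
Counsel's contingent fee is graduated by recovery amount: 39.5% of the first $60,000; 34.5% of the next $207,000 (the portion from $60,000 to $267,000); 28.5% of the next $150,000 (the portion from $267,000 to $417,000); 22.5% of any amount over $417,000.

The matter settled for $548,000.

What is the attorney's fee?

First $60,000 at 39.5% = $23,700.00
Next $207,000 at 34.5% = $71,415.00
Next $150,000 at 28.5% = $42,750.00
Remaining $131,000 at 22.5% = $29,475.00
Fee: $23,700.00 + $71,415.00 + $42,750.00 + $29,475.00 = $167,340.00

$167,340.00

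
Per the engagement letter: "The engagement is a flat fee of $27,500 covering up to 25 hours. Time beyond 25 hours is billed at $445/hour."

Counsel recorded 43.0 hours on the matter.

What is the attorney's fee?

Flat fee: $27,500.00
Excess hours: 43.0 − 25 = 18.0
Overrun: 18.0 × $445 = $8,010.00
Total: $27,500.00 + $8,010.00 = $35,510.00

$35,510.00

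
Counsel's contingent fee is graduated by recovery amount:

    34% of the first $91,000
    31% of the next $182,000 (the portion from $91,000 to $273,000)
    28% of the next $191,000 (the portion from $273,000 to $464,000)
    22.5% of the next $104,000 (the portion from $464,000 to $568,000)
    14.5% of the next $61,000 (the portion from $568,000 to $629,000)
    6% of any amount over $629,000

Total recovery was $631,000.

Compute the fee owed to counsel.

$173,205.00

First $91,000 at 34% = $30,940.00
Next $182,000 at 31% = $56,420.00
Next $191,000 at 28% = $53,480.00
Next $104,000 at 22.5% = $23,400.00
Next $61,000 at 14.5% = $8,845.00
Remaining $2,000 at 6% = $120.00
Fee: $30,940.00 + $56,420.00 + $53,480.00 + $23,400.00 + $8,845.00 + $120.00 = $173,205.00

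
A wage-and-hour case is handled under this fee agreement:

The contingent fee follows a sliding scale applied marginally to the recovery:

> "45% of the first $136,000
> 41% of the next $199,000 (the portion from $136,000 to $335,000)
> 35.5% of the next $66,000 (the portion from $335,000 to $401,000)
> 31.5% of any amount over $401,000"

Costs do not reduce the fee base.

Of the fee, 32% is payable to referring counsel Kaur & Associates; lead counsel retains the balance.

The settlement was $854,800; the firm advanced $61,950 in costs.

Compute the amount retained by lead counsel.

Fee base is the gross recovery, $854,800; costs are reimbursed separately.
First $136,000 at 45% = $61,200.00
Next $199,000 at 41% = $81,590.00
Next $66,000 at 35.5% = $23,430.00
Remaining $453,800 at 31.5% = $142,947.00
Fee: $61,200.00 + $81,590.00 + $23,430.00 + $142,947.00 = $309,167.00
Referral share: 32% of $309,167.00 = $98,933.44; lead counsel retains $309,167.00 − $98,933.44 = $210,233.56.

$210,233.56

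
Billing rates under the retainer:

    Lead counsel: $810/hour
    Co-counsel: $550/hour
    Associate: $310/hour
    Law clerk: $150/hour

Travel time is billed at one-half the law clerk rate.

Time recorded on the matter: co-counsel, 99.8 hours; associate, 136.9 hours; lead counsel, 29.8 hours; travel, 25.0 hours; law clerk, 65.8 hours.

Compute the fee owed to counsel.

Lead counsel: 29.8 × $810 = $24,138.00
Co-counsel: 99.8 × $550 = $54,890.00
Associate: 136.9 × $310 = $42,439.00
Law clerk: 65.8 × $150 = $9,870.00
Subtotal: $24,138.00 + $54,890.00 + $42,439.00 + $9,870.00 = $131,337.00
Travel: 25.0 × ($150 ÷ 2) = 25.0 × $75.00 = $1,875.00
Total: $131,337.00 + $1,875.00 = $133,212.00

$133,212.00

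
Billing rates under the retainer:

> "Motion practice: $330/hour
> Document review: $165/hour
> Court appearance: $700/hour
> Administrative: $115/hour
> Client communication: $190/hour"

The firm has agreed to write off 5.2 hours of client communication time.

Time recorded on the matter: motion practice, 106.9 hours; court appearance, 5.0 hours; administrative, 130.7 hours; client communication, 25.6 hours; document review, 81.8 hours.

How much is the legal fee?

$71,180.50

Motion practice: 106.9 × $330 = $35,277.00
Document review: 81.8 × $165 = $13,497.00
Court appearance: 5.0 × $700 = $3,500.00
Administrative: 130.7 × $115 = $15,030.50
Client communication: 25.6 × $190 = $4,864.00
Subtotal: $72,168.50
Write-off: 5.2 × $190 = $988.00
Total: $72,168.50 − $988.00 = $71,180.50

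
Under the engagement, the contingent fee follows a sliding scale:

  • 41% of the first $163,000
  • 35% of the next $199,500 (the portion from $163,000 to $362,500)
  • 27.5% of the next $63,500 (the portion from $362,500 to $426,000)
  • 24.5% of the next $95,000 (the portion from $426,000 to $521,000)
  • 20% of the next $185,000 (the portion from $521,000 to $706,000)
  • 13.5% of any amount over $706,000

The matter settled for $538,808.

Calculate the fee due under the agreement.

$180,954.10

First $163,000 at 41% = $66,830.00
Next $199,500 at 35% = $69,825.00
Next $63,500 at 27.5% = $17,462.50
Next $95,000 at 24.5% = $23,275.00
Remaining $17,808 at 20% = $3,561.60
Fee: $66,830.00 + $69,825.00 + $17,462.50 + $23,275.00 + $3,561.60 = $180,954.10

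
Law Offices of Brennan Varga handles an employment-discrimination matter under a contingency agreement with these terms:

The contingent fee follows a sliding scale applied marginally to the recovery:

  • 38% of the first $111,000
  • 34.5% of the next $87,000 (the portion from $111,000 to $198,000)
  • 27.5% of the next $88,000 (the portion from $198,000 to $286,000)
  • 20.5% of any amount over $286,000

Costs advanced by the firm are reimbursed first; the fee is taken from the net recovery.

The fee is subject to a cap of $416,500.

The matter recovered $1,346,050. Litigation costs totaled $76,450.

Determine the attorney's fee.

$298,033.00

Fee base (net of costs): $1,346,050 − $76,450 = $1,269,600
First $111,000 at 38% = $42,180.00
Next $87,000 at 34.5% = $30,015.00
Next $88,000 at 27.5% = $24,200.00
Remaining $983,600 at 20.5% = $201,638.00
Fee: $42,180.00 + $30,015.00 + $24,200.00 + $201,638.00 = $298,033.00
$298,033.00 is under the $416,500 cap.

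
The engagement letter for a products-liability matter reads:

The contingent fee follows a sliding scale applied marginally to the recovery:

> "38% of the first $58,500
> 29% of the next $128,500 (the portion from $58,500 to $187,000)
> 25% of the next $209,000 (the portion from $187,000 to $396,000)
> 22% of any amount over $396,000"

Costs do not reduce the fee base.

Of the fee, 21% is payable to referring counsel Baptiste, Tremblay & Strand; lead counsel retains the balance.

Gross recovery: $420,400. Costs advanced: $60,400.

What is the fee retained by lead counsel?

$92,519.27

Fee base is the gross recovery, $420,400; costs are reimbursed separately.
First $58,500 at 38% = $22,230.00
Next $128,500 at 29% = $37,265.00
Next $209,000 at 25% = $52,250.00
Remaining $24,400 at 22% = $5,368.00
Fee: $22,230.00 + $37,265.00 + $52,250.00 + $5,368.00 = $117,113.00
Referral share: 21% of $117,113.00 = $24,593.73; lead counsel retains $117,113.00 − $24,593.73 = $92,519.27.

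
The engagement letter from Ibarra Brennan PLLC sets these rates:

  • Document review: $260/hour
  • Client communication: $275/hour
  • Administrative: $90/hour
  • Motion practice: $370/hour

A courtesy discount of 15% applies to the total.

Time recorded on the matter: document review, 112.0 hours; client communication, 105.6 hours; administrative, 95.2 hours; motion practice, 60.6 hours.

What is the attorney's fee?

$75,777.50

Document review: 112.0 × $260 = $29,120.00
Client communication: 105.6 × $275 = $29,040.00
Administrative: 95.2 × $90 = $8,568.00
Motion practice: 60.6 × $370 = $22,422.00
Subtotal: $89,150.00
Less 15% discount: −$13,372.50
Total: $89,150.00 − $13,372.50 = $75,777.50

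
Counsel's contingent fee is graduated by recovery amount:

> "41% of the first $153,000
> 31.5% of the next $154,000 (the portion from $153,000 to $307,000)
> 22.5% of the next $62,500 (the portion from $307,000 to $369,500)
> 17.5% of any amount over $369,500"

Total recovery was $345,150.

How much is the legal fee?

$119,823.75

First $153,000 at 41% = $62,730.00
Next $154,000 at 31.5% = $48,510.00
Remaining $38,150 at 22.5% = $8,583.75
Fee: $62,730.00 + $48,510.00 + $8,583.75 = $119,823.75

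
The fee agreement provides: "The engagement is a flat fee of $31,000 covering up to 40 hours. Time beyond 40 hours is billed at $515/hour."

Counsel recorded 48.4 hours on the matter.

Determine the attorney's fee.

Flat fee: $31,000.00
Excess hours: 48.4 − 40 = 8.4
Overrun: 8.4 × $515 = $4,326.00
Total: $31,000.00 + $4,326.00 = $35,326.00

$35,326.00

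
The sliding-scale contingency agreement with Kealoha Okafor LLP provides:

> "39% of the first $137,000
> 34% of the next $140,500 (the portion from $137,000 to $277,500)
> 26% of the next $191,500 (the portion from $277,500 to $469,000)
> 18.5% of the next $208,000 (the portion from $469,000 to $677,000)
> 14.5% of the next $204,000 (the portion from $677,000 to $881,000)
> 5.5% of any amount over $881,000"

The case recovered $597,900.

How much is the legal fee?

First $137,000 at 39% = $53,430.00
Next $140,500 at 34% = $47,770.00
Next $191,500 at 26% = $49,790.00
Remaining $128,900 at 18.5% = $23,846.50
Fee: $53,430.00 + $47,770.00 + $49,790.00 + $23,846.50 = $174,836.50

$174,836.50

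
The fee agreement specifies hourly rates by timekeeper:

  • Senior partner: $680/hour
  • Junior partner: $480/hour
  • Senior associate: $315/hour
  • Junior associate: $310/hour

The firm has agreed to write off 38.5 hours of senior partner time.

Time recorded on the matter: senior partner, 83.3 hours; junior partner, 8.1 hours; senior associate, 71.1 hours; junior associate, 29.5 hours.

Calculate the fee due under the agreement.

$65,893.50

Senior partner: 83.3 × $680 = $56,644.00
Junior partner: 8.1 × $480 = $3,888.00
Senior associate: 71.1 × $315 = $22,396.50
Junior associate: 29.5 × $310 = $9,145.00
Subtotal: $92,073.50
Write-off: 38.5 × $680 = $26,180.00
Total: $92,073.50 − $26,180.00 = $65,893.50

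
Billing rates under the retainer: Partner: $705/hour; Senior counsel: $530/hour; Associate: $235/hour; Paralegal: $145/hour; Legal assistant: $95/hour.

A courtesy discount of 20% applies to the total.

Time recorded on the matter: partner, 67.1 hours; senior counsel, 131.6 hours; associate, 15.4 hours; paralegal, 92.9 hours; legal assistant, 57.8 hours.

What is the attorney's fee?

$111,707.20

Partner: 67.1 × $705 = $47,305.50
Senior counsel: 131.6 × $530 = $69,748.00
Associate: 15.4 × $235 = $3,619.00
Paralegal: 92.9 × $145 = $13,470.50
Legal assistant: 57.8 × $95 = $5,491.00
Subtotal: $139,634.00
Less 20% discount: −$27,926.80
Total: $139,634.00 − $27,926.80 = $111,707.20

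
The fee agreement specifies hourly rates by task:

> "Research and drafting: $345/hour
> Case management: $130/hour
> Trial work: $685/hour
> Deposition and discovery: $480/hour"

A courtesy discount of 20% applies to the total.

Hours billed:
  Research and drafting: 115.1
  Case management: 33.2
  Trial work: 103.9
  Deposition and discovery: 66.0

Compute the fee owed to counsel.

$117,501.60

Research and drafting: 115.1 × $345 = $39,709.50
Case management: 33.2 × $130 = $4,316.00
Trial work: 103.9 × $685 = $71,171.50
Deposition and discovery: 66.0 × $480 = $31,680.00
Subtotal: $146,877.00
Less 20% discount: −$29,375.40
Total: $146,877.00 − $29,375.40 = $117,501.60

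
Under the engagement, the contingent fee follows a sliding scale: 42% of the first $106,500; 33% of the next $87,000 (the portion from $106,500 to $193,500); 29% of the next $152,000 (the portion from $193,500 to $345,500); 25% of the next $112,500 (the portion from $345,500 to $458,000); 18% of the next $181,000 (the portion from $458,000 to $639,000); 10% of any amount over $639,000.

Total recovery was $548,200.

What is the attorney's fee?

$161,881.00

First $106,500 at 42% = $44,730.00
Next $87,000 at 33% = $28,710.00
Next $152,000 at 29% = $44,080.00
Next $112,500 at 25% = $28,125.00
Remaining $90,200 at 18% = $16,236.00
Fee: $44,730.00 + $28,710.00 + $44,080.00 + $28,125.00 + $16,236.00 = $161,881.00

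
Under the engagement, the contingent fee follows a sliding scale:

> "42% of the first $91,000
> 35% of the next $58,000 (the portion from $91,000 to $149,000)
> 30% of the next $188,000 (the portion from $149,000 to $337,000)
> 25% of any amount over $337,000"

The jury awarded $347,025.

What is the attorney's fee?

First $91,000 at 42% = $38,220.00
Next $58,000 at 35% = $20,300.00
Next $188,000 at 30% = $56,400.00
Remaining $10,025 at 25% = $2,506.25
Fee: $38,220.00 + $20,300.00 + $56,400.00 + $2,506.25 = $117,426.25

$117,426.25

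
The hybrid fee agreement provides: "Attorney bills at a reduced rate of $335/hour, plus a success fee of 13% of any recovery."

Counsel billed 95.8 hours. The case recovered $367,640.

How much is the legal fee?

Hourly: 95.8 × $335 = $32,093.00
Success fee: 13% of $367,640 = $47,793.20
Total: $32,093.00 + $47,793.20 = $79,886.20

$79,886.20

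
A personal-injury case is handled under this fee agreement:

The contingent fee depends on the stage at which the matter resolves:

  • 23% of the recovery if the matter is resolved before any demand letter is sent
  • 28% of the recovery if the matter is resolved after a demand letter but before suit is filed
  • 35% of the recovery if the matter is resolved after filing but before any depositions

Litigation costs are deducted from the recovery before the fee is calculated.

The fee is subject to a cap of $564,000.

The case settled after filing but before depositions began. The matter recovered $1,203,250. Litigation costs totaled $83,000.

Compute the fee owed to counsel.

$392,087.50

Fee base (net of costs): $1,203,250 − $83,000 = $1,120,250
The matter settled after filing but before depositions began, so the 35% rate applies.
$1,120,250 × 35% = $392,087.50
$392,087.50 is under the $564,000 cap.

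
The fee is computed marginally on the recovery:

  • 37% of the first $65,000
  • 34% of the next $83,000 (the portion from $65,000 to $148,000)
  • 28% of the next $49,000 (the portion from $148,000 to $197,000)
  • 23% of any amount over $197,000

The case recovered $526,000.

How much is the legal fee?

$141,660.00

First $65,000 at 37% = $24,050.00
Next $83,000 at 34% = $28,220.00
Next $49,000 at 28% = $13,720.00
Remaining $329,000 at 23% = $75,670.00
Fee: $24,050.00 + $28,220.00 + $13,720.00 + $75,670.00 = $141,660.00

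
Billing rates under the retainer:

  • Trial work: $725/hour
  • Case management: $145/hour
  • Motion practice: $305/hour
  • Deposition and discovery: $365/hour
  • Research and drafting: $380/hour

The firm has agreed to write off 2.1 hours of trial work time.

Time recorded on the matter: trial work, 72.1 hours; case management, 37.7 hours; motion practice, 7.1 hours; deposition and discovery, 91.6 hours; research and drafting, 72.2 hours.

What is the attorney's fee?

$119,252.00

Trial work: 72.1 × $725 = $52,272.50
Case management: 37.7 × $145 = $5,466.50
Motion practice: 7.1 × $305 = $2,165.50
Deposition and discovery: 91.6 × $365 = $33,434.00
Research and drafting: 72.2 × $380 = $27,436.00
Subtotal: $120,774.50
Write-off: 2.1 × $725 = $1,522.50
Total: $120,774.50 − $1,522.50 = $119,252.00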